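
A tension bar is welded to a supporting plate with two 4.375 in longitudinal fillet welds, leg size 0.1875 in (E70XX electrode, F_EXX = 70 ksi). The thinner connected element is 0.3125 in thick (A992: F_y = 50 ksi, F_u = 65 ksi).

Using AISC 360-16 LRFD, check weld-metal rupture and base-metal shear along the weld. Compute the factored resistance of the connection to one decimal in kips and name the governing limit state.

36.5 kips (weld metal governs)

Weld metal: throat = 0.707×0.1875 = 0.13256 in, L = 2×4.375 = 8.75 in. φR_n = 0.75 × 0.6 × 70 × 0.13256 × 8.75 = 36.5 kips.
Base metal shear (0.3125 in plate): yield φR_n = 1.0×0.6×50×0.3125×8.75 = 82.0 kips; rupture φR_n = 0.75×0.6×65×0.3125×8.75 = 80.0 kips; take 80.0 kips (rupture).
Governing: min(36.5, 80.0) = 36.5 kips → weld metal.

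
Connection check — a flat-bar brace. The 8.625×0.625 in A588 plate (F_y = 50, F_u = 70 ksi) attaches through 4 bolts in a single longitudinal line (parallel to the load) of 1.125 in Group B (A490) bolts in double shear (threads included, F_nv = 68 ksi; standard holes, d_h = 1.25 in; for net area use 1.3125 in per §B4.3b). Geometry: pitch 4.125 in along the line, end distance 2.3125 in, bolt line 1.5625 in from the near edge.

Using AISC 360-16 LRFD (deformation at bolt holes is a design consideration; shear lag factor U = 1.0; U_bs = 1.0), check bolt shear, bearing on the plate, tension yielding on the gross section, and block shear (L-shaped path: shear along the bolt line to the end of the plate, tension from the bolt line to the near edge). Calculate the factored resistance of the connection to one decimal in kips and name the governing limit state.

228.5 kips (block shear governs)

Bolt shear: A_b = π(1.125)²/4 = 0.99402 in². φR_n = 0.75 × 68 × 0.99402 × 4 × 2 = 405.6 kips.
Bearing (0.625 in plate, F_u = 70 ksi): end bolts L_c = 2.3125 − 1.25/2 = 1.6875, R_n = min(1.2×1.6875×0.625×70, 2.4×1.125×0.625×70) = 88.594 kips/bolt; interior L_c = 4.125 − 1.25 = 2.875, R_n = 118.13 kips/bolt. φR_n = 0.75 × (1×88.594 + 3×118.13) = 332.2 kips.
Tension yield (gross): A_g = 8.625×0.625 = 5.3906 in². φR_n = 0.90 × 50 × 5.3906 = 242.6 kips.
Block shear: shear path 1×[2.3125+3×4.125] = 1×14.6875 in, A_gv = 9.1797, A_nv = 1×(14.6875 − 3.5×1.3125)×0.625 = 6.3086 in²; tension to near edge: (1.5625 − 0.5×1.3125)×0.625 = 0.56641 in². R_n = min(0.6×70×6.3086, 0.6×50×9.1797) + 1.0×70×0.56641 = min(264.96, 275.39) + 39.649 = 304.61 kips. φR_n = 0.75 × 304.61 = 228.5 kips.
Governing: min(405.6, 332.2, 242.6, 228.5) = 228.5 kips → block shear.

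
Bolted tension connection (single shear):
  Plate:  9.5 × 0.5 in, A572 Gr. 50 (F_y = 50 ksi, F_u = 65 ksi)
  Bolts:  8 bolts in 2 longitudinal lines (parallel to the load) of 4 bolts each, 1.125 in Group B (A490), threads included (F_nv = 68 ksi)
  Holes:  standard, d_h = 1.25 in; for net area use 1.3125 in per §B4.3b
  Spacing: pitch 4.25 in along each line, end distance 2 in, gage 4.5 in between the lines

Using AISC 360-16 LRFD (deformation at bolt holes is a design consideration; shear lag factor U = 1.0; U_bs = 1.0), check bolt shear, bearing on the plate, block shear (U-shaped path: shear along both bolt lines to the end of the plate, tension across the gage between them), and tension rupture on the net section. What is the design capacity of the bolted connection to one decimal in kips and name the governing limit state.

Bolt shear: A_b = π(1.125)²/4 = 0.99402 in². φR_n = 0.75 × 68 × 0.99402 × 8 × 1 = 405.6 kips.
Bearing (0.5 in plate, F_u = 65 ksi): end bolts L_c = 2 − 1.25/2 = 1.375, R_n = min(1.2×1.375×0.5×65, 2.4×1.125×0.5×65) = 53.625 kips/bolt; interior L_c = 4.25 − 1.25 = 3, R_n = 87.75 kips/bolt. φR_n = 0.75 × (2×53.625 + 6×87.75) = 475.3 kips.
Block shear: shear path 2×[2+3×4.25] = 2×14.75 in, A_gv = 14.75, A_nv = 2×(14.75 − 3.5×1.3125)×0.5 = 10.156 in²; tension across gage: (4.5 − 1×1.3125)×0.5 = 1.5938 in². R_n = min(0.6×65×10.156, 0.6×50×14.75) + 1.0×65×1.5938 = min(396.08, 442.5) + 103.6 = 499.68 kips. φR_n = 0.75 × 499.68 = 374.8 kips.
Tension rupture (net): A_n = (9.5 − 2×1.3125)×0.5 = 3.4375 in² (U = 1.0, A_e = A_n). φR_n = 0.75 × 65 × 3.4375 = 167.6 kips.
Governing: min(405.6, 475.3, 374.8, 167.6) = 167.6 kips → net-section rupture.

167.6 kips (net-section rupture governs)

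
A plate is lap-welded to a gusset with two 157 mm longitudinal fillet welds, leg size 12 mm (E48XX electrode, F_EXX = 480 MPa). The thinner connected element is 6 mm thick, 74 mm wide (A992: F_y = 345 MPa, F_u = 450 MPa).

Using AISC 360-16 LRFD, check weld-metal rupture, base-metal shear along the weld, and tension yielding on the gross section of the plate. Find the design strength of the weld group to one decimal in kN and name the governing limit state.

137.9 kN (gross-section yield governs)

Weld metal: throat = 0.707×12 = 8.484 mm, L = 2×157 = 314 mm. φR_n = 0.75 × 0.6 × 480 × 8.484 × 314 = 575.4 kN.
Base metal shear (6 mm plate): yield φR_n = 1.0×0.6×345×6×314 = 390.0 kN; rupture φR_n = 0.75×0.6×450×6×314 = 381.5 kN; take 381.5 kN (rupture).
Tension yield (gross): A_g = 74×6 = 444 mm². φR_n = 0.90 × 345 × 444 = 137.9 kN.
Governing: min(575.4, 381.5, 137.9) = 137.9 kN → gross-section yield.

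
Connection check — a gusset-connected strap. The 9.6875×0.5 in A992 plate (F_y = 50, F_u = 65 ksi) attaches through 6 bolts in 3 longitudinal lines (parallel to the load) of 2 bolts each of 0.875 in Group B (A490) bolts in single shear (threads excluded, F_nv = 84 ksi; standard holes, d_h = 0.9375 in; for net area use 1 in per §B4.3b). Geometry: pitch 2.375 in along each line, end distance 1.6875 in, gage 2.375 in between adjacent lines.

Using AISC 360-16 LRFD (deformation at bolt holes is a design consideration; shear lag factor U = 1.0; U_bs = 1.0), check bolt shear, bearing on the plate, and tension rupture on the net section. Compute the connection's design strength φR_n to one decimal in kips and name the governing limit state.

Bolt shear: A_b = π(0.875)²/4 = 0.60132 in². φR_n = 0.75 × 84 × 0.60132 × 6 × 1 = 227.3 kips.
Bearing (0.5 in plate, F_u = 65 ksi): end bolts L_c = 1.6875 − 0.9375/2 = 1.21875, R_n = min(1.2×1.21875×0.5×65, 2.4×0.875×0.5×65) = 47.531 kips/bolt; interior L_c = 2.375 − 0.9375 = 1.4375, R_n = 56.063 kips/bolt. φR_n = 0.75 × (3×47.531 + 3×56.063) = 233.1 kips.
Tension rupture (net): A_n = (9.6875 − 3×1)×0.5 = 3.3438 in² (U = 1.0, A_e = A_n). φR_n = 0.75 × 65 × 3.3438 = 163.0 kips.
Governing: min(227.3, 233.1, 163.0) = 163.0 kips → net-section rupture.

163.0 kips (net-section rupture governs)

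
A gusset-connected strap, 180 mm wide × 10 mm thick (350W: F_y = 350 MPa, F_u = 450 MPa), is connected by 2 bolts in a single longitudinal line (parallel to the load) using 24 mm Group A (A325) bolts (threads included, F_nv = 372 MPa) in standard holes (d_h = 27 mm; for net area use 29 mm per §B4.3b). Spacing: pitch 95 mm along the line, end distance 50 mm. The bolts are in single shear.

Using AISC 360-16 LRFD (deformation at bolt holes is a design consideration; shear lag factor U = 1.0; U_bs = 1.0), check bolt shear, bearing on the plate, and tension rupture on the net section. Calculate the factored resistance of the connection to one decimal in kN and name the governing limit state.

Bolt shear: A_b = π(24)²/4 = 452.39 mm². φR_n = 0.75 × 372 × 452.39 × 2 × 1 = 252.4 kN.
Bearing (10 mm plate, F_u = 450 MPa): end bolts L_c = 50 − 27/2 = 36.5, R_n = min(1.2×36.5×10×450, 2.4×24×10×450) = 197.1 kN/bolt; interior L_c = 95 − 27 = 68, R_n = 259.2 kN/bolt. φR_n = 0.75 × (1×197.1 + 1×259.2) = 342.2 kN.
Tension rupture (net): A_n = (180 − 1×29)×10 = 1510 mm² (U = 1.0, A_e = A_n). φR_n = 0.75 × 450 × 1510 = 509.6 kN.
Governing: min(252.4, 342.2, 509.6) = 252.4 kN → bolt shear.

252.4 kN (bolt shear governs)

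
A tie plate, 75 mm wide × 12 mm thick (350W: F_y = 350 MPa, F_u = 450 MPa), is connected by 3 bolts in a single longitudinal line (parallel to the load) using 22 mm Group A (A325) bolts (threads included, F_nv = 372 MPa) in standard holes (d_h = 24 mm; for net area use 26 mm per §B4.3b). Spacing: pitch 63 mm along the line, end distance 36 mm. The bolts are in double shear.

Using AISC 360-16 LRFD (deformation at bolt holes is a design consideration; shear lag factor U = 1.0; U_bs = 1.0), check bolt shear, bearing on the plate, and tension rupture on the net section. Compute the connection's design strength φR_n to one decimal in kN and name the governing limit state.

198.5 kN (net-section rupture governs)

Bolt shear: A_b = π(22)²/4 = 380.13 mm². φR_n = 0.75 × 372 × 380.13 × 3 × 2 = 636.3 kN.
Bearing (12 mm plate, F_u = 450 MPa): end bolts L_c = 36 − 24/2 = 24, R_n = min(1.2×24×12×450, 2.4×22×12×450) = 155.52 kN/bolt; interior L_c = 63 − 24 = 39, R_n = 252.72 kN/bolt. φR_n = 0.75 × (1×155.52 + 2×252.72) = 495.7 kN.
Tension rupture (net): A_n = (75 − 1×26)×12 = 588 mm² (U = 1.0, A_e = A_n). φR_n = 0.75 × 450 × 588 = 198.5 kN.
Governing: min(636.3, 495.7, 198.5) = 198.5 kN → net-section rupture.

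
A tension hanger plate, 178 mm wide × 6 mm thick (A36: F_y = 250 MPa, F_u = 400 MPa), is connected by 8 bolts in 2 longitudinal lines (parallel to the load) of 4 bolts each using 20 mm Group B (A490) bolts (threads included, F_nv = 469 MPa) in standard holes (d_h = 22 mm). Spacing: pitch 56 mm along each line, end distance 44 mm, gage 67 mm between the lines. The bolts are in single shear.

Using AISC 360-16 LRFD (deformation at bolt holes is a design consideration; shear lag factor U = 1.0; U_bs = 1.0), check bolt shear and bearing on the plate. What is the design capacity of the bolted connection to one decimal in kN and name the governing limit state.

583.2 kN (bearing governs)

Bolt shear: A_b = π(20)²/4 = 314.16 mm². φR_n = 0.75 × 469 × 314.16 × 8 × 1 = 884.0 kN.
Bearing (6 mm plate, F_u = 400 MPa): end bolts L_c = 44 − 22/2 = 33, R_n = min(1.2×33×6×400, 2.4×20×6×400) = 95.04 kN/bolt; interior L_c = 56 − 22 = 34, R_n = 97.92 kN/bolt. φR_n = 0.75 × (2×95.04 + 6×97.92) = 583.2 kN.
Governing: min(884.0, 583.2) = 583.2 kN → bearing.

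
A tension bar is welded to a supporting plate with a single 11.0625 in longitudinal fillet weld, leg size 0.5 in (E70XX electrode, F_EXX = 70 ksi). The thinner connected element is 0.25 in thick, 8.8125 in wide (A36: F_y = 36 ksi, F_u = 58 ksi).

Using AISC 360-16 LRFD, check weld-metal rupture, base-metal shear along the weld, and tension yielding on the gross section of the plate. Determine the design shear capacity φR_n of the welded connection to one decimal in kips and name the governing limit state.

59.7 kips (base-metal shear governs)

Weld metal: throat = 0.707×0.5 = 0.3535 in, L = 11.0625 in. φR_n = 0.75 × 0.6 × 70 × 0.3535 × 11.0625 = 123.2 kips.
Base metal shear (0.25 in plate): yield φR_n = 1.0×0.6×36×0.25×11.0625 = 59.7 kips; rupture φR_n = 0.75×0.6×58×0.25×11.0625 = 72.2 kips; take 59.7 kips (yield).
Tension yield (gross): A_g = 8.8125×0.25 = 2.2031 in². φR_n = 0.90 × 36 × 2.2031 = 71.4 kips.
Governing: min(123.2, 59.7, 71.4) = 59.7 kips → base-metal shear.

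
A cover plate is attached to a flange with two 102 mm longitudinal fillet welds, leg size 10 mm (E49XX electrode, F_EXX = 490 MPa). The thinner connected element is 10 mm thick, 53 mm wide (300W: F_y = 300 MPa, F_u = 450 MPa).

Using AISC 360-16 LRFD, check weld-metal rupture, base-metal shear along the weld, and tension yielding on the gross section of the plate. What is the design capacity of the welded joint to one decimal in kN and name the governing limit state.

Weld metal: throat = 0.707×10 = 7.07 mm, L = 2×102 = 204 mm. φR_n = 0.75 × 0.6 × 490 × 7.07 × 204 = 318.0 kN.
Base metal shear (10 mm plate): yield φR_n = 1.0×0.6×300×10×204 = 367.2 kN; rupture φR_n = 0.75×0.6×450×10×204 = 413.1 kN; take 367.2 kN (yield).
Tension yield (gross): A_g = 53×10 = 530 mm². φR_n = 0.90 × 300 × 530 = 143.1 kN.
Governing: min(318.0, 367.2, 143.1) = 143.1 kN → gross-section yield.

143.1 kN (gross-section yield governs)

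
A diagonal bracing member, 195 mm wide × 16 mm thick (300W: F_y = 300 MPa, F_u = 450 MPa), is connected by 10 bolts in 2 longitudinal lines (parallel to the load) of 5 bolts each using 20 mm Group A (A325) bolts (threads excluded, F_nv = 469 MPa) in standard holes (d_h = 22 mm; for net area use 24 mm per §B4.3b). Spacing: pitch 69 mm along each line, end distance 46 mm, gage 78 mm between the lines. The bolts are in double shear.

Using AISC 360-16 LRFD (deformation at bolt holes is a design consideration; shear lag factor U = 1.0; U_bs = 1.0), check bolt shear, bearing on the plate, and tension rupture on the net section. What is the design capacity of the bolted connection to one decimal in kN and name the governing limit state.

Bolt shear: A_b = π(20)²/4 = 314.16 mm². φR_n = 0.75 × 469 × 314.16 × 10 × 2 = 2210.1 kN.
Bearing (16 mm plate, F_u = 450 MPa): end bolts L_c = 46 − 22/2 = 35, R_n = min(1.2×35×16×450, 2.4×20×16×450) = 302.4 kN/bolt; interior L_c = 69 − 22 = 47, R_n = 345.6 kN/bolt. φR_n = 0.75 × (2×302.4 + 8×345.6) = 2527.2 kN.
Tension rupture (net): A_n = (195 − 2×24)×16 = 2352 mm² (U = 1.0, A_e = A_n). φR_n = 0.75 × 450 × 2352 = 793.8 kN.
Governing: min(2210.1, 2527.2, 793.8) = 793.8 kN → net-section rupture.

793.8 kN (net-section rupture governs)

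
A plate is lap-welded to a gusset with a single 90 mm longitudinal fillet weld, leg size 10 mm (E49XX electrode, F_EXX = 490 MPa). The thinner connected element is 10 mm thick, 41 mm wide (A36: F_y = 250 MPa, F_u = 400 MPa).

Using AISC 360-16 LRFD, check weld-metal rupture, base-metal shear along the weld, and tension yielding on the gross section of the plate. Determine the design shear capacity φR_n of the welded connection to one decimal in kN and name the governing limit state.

92.3 kN (gross-section yield governs)

Weld metal: throat = 0.707×10 = 7.07 mm, L = 90 mm. φR_n = 0.75 × 0.6 × 490 × 7.07 × 90 = 140.3 kN.
Base metal shear (10 mm plate): yield φR_n = 1.0×0.6×250×10×90 = 135.0 kN; rupture φR_n = 0.75×0.6×400×10×90 = 162.0 kN; take 135.0 kN (yield).
Tension yield (gross): A_g = 41×10 = 410 mm². φR_n = 0.90 × 250 × 410 = 92.3 kN.
Governing: min(140.3, 135.0, 92.3) = 92.3 kN → gross-section yield.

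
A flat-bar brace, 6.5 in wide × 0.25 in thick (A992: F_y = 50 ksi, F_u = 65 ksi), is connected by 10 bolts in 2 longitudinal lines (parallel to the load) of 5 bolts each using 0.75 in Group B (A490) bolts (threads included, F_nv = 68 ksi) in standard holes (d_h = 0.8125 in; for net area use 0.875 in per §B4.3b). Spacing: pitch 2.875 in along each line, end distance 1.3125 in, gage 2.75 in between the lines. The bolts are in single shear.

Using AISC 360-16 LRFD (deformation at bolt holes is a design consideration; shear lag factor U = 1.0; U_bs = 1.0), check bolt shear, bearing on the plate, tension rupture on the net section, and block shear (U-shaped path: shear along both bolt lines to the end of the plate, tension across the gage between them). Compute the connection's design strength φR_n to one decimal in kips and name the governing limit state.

57.9 kips (net-section rupture governs)

Bolt shear: A_b = π(0.75)²/4 = 0.44179 in². φR_n = 0.75 × 68 × 0.44179 × 10 × 1 = 225.3 kips.
Bearing (0.25 in plate, F_u = 65 ksi): end bolts L_c = 1.3125 − 0.8125/2 = 0.90625, R_n = min(1.2×0.90625×0.25×65, 2.4×0.75×0.25×65) = 17.672 kips/bolt; interior L_c = 2.875 − 0.8125 = 2.0625, R_n = 29.25 kips/bolt. φR_n = 0.75 × (2×17.672 + 8×29.25) = 202.0 kips.
Tension rupture (net): A_n = (6.5 − 2×0.875)×0.25 = 1.1875 in² (U = 1.0, A_e = A_n). φR_n = 0.75 × 65 × 1.1875 = 57.9 kips.
Block shear: shear path 2×[1.3125+4×2.875] = 2×12.8125 in, A_gv = 6.4063, A_nv = 2×(12.8125 − 4.5×0.875)×0.25 = 4.4375 in²; tension across gage: (2.75 − 1×0.875)×0.25 = 0.46875 in². R_n = min(0.6×65×4.4375, 0.6×50×6.4063) + 1.0×65×0.46875 = min(173.06, 192.19) + 30.469 = 203.53 kips. φR_n = 0.75 × 203.53 = 152.6 kips.
Governing: min(225.3, 202.0, 57.9, 152.6) = 57.9 kips → net-section rupture.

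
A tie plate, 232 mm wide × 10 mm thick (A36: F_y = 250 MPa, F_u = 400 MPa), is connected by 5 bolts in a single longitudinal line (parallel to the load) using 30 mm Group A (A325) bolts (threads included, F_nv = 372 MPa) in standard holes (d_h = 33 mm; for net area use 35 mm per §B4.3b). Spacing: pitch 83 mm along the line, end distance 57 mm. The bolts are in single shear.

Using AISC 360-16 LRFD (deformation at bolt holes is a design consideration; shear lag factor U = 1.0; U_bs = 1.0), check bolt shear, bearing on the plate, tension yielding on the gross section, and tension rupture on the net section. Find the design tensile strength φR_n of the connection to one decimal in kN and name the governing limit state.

Bolt shear: A_b = π(30)²/4 = 706.86 mm². φR_n = 0.75 × 372 × 706.86 × 5 × 1 = 986.1 kN.
Bearing (10 mm plate, F_u = 400 MPa): end bolts L_c = 57 − 33/2 = 40.5, R_n = min(1.2×40.5×10×400, 2.4×30×10×400) = 194.4 kN/bolt; interior L_c = 83 − 33 = 50, R_n = 240 kN/bolt. φR_n = 0.75 × (1×194.4 + 4×240) = 865.8 kN.
Tension yield (gross): A_g = 232×10 = 2320 mm². φR_n = 0.90 × 250 × 2320 = 522.0 kN.
Tension rupture (net): A_n = (232 − 1×35)×10 = 1970 mm² (U = 1.0, A_e = A_n). φR_n = 0.75 × 400 × 1970 = 591.0 kN.
Governing: min(986.1, 865.8, 522.0, 591.0) = 522.0 kN → gross-section yield.

522.0 kN (gross-section yield governs)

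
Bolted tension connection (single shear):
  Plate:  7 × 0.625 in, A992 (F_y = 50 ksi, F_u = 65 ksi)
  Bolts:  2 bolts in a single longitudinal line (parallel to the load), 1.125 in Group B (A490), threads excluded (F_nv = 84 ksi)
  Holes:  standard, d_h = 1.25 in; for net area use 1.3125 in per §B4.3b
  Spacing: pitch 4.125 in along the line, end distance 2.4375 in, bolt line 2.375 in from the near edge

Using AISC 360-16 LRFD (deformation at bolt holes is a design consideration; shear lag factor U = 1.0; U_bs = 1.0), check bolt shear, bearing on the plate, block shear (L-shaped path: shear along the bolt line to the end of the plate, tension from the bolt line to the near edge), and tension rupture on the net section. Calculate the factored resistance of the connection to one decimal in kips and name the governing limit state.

125.2 kips (bolt shear governs)

Bolt shear: A_b = π(1.125)²/4 = 0.99402 in². φR_n = 0.75 × 84 × 0.99402 × 2 × 1 = 125.2 kips.
Bearing (0.625 in plate, F_u = 65 ksi): end bolts L_c = 2.4375 − 1.25/2 = 1.8125, R_n = min(1.2×1.8125×0.625×65, 2.4×1.125×0.625×65) = 88.359 kips/bolt; interior L_c = 4.125 − 1.25 = 2.875, R_n = 109.69 kips/bolt. φR_n = 0.75 × (1×88.359 + 1×109.69) = 148.5 kips.
Block shear: shear path 1×[2.4375+1×4.125] = 1×6.5625 in, A_gv = 4.1016, A_nv = 1×(6.5625 − 1.5×1.3125)×0.625 = 2.8711 in²; tension to near edge: (2.375 − 0.5×1.3125)×0.625 = 1.0742 in². R_n = min(0.6×65×2.8711, 0.6×50×4.1016) + 1.0×65×1.0742 = min(111.97, 123.05) + 69.823 = 181.79 kips. φR_n = 0.75 × 181.79 = 136.3 kips.
Tension rupture (net): A_n = (7 − 1×1.3125)×0.625 = 3.5547 in² (U = 1.0, A_e = A_n). φR_n = 0.75 × 65 × 3.5547 = 173.3 kips.
Governing: min(125.2, 148.5, 136.3, 173.3) = 125.2 kips → bolt shear.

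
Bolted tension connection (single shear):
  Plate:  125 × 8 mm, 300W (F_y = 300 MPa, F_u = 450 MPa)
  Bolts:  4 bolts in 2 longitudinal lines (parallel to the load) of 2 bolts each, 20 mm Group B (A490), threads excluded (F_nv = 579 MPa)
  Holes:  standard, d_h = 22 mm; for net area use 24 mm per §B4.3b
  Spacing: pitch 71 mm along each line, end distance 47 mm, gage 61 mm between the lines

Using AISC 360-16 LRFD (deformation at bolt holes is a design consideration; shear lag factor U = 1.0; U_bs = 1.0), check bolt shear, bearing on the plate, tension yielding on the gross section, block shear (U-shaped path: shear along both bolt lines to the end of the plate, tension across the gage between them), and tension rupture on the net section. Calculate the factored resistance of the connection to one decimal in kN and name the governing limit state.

207.9 kN (net-section rupture governs)

Bolt shear: A_b = π(20)²/4 = 314.16 mm². φR_n = 0.75 × 579 × 314.16 × 4 × 1 = 545.7 kN.
Bearing (8 mm plate, F_u = 450 MPa): end bolts L_c = 47 − 22/2 = 36, R_n = min(1.2×36×8×450, 2.4×20×8×450) = 155.52 kN/bolt; interior L_c = 71 − 22 = 49, R_n = 172.8 kN/bolt. φR_n = 0.75 × (2×155.52 + 2×172.8) = 492.5 kN.
Tension yield (gross): A_g = 125×8 = 1000 mm². φR_n = 0.90 × 300 × 1000 = 270.0 kN.
Block shear: shear path 2×[47+1×71] = 2×118 mm, A_gv = 1888, A_nv = 2×(118 − 1.5×24)×8 = 1312 mm²; tension across gage: (61 − 1×24)×8 = 296 mm². R_n = min(0.6×450×1312, 0.6×300×1888) + 1.0×450×296 = min(354.24, 339.84) + 133.2 = 473.04 kN. φR_n = 0.75 × 473.04 = 354.8 kN.
Tension rupture (net): A_n = (125 − 2×24)×8 = 616 mm² (U = 1.0, A_e = A_n). φR_n = 0.75 × 450 × 616 = 207.9 kN.
Governing: min(545.7, 492.5, 270.0, 354.8, 207.9) = 207.9 kN → net-section rupture.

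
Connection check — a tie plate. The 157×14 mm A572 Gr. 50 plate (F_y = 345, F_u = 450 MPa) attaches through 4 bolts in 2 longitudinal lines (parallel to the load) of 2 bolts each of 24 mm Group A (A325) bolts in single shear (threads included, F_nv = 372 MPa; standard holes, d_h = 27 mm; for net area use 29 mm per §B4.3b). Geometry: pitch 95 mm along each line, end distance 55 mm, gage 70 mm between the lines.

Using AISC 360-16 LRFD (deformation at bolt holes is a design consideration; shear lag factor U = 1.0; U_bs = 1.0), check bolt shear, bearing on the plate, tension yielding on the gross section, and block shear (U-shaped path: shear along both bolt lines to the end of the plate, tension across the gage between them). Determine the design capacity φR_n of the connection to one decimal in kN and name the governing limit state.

Bolt shear: A_b = π(24)²/4 = 452.39 mm². φR_n = 0.75 × 372 × 452.39 × 4 × 1 = 504.9 kN.
Bearing (14 mm plate, F_u = 450 MPa): end bolts L_c = 55 − 27/2 = 41.5, R_n = min(1.2×41.5×14×450, 2.4×24×14×450) = 313.74 kN/bolt; interior L_c = 95 − 27 = 68, R_n = 362.88 kN/bolt. φR_n = 0.75 × (2×313.74 + 2×362.88) = 1014.9 kN.
Tension yield (gross): A_g = 157×14 = 2198 mm². φR_n = 0.90 × 345 × 2198 = 682.5 kN.
Block shear: shear path 2×[55+1×95] = 2×150 mm, A_gv = 4200, A_nv = 2×(150 − 1.5×29)×14 = 2982 mm²; tension across gage: (70 − 1×29)×14 = 574 mm². R_n = min(0.6×450×2982, 0.6×345×4200) + 1.0×450×574 = min(805.14, 869.4) + 258.3 = 1063.4 kN. φR_n = 0.75 × 1063.4 = 797.6 kN.
Governing: min(504.9, 1014.9, 682.5, 797.6) = 504.9 kN → bolt shear.

504.9 kN (bolt shear governs)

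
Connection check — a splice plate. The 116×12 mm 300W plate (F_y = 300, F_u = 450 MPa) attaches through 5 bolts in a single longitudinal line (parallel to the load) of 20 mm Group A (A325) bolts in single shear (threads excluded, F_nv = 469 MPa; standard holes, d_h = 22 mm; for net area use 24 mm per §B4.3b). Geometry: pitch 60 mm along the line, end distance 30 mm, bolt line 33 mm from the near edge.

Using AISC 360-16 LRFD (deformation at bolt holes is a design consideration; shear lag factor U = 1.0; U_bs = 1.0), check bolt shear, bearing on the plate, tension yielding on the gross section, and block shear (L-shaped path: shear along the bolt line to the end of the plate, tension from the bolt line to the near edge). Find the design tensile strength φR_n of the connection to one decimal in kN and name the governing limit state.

Bolt shear: A_b = π(20)²/4 = 314.16 mm². φR_n = 0.75 × 469 × 314.16 × 5 × 1 = 552.5 kN.
Bearing (12 mm plate, F_u = 450 MPa): end bolts L_c = 30 − 22/2 = 19, R_n = min(1.2×19×12×450, 2.4×20×12×450) = 123.12 kN/bolt; interior L_c = 60 − 22 = 38, R_n = 246.24 kN/bolt. φR_n = 0.75 × (1×123.12 + 4×246.24) = 831.1 kN.
Tension yield (gross): A_g = 116×12 = 1392 mm². φR_n = 0.90 × 300 × 1392 = 375.8 kN.
Block shear: shear path 1×[30+4×60] = 1×270 mm, A_gv = 3240, A_nv = 1×(270 − 4.5×24)×12 = 1944 mm²; tension to near edge: (33 − 0.5×24)×12 = 252 mm². R_n = min(0.6×450×1944, 0.6×300×3240) + 1.0×450×252 = min(524.88, 583.2) + 113.4 = 638.28 kN. φR_n = 0.75 × 638.28 = 478.7 kN.
Governing: min(552.5, 831.1, 375.8, 478.7) = 375.8 kN → gross-section yield.

375.8 kN (gross-section yield governs)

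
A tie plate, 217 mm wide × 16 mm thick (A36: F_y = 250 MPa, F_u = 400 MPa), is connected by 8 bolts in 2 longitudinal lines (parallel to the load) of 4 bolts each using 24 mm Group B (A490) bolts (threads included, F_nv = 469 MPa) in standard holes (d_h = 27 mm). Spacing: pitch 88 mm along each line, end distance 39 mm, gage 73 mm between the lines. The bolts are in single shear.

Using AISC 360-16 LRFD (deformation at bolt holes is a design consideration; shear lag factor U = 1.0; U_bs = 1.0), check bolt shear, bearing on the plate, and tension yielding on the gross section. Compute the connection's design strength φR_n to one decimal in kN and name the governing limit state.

Bolt shear: A_b = π(24)²/4 = 452.39 mm². φR_n = 0.75 × 469 × 452.39 × 8 × 1 = 1273.0 kN.
Bearing (16 mm plate, F_u = 400 MPa): end bolts L_c = 39 − 27/2 = 25.5, R_n = min(1.2×25.5×16×400, 2.4×24×16×400) = 195.84 kN/bolt; interior L_c = 88 − 27 = 61, R_n = 368.64 kN/bolt. φR_n = 0.75 × (2×195.84 + 6×368.64) = 1952.6 kN.
Tension yield (gross): A_g = 217×16 = 3472 mm². φR_n = 0.90 × 250 × 3472 = 781.2 kN.
Governing: min(1273.0, 1952.6, 781.2) = 781.2 kN → gross-section yield.

781.2 kN (gross-section yield governs)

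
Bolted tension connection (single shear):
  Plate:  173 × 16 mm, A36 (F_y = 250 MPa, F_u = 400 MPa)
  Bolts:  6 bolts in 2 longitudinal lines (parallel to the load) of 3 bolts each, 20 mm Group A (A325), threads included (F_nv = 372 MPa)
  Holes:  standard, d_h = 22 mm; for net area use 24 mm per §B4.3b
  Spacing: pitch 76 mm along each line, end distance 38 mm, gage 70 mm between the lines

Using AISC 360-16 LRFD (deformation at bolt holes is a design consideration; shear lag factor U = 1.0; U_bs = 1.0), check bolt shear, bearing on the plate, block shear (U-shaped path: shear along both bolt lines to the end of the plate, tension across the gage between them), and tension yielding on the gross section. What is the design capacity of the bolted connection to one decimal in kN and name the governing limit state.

525.9 kN (bolt shear governs)

Bolt shear: A_b = π(20)²/4 = 314.16 mm². φR_n = 0.75 × 372 × 314.16 × 6 × 1 = 525.9 kN.
Bearing (16 mm plate, F_u = 400 MPa): end bolts L_c = 38 − 22/2 = 27, R_n = min(1.2×27×16×400, 2.4×20×16×400) = 207.36 kN/bolt; interior L_c = 76 − 22 = 54, R_n = 307.2 kN/bolt. φR_n = 0.75 × (2×207.36 + 4×307.2) = 1232.6 kN.
Block shear: shear path 2×[38+2×76] = 2×190 mm, A_gv = 6080, A_nv = 2×(190 − 2.5×24)×16 = 4160 mm²; tension across gage: (70 − 1×24)×16 = 736 mm². R_n = min(0.6×400×4160, 0.6×250×6080) + 1.0×400×736 = min(998.4, 912) + 294.4 = 1206.4 kN. φR_n = 0.75 × 1206.4 = 904.8 kN.
Tension yield (gross): A_g = 173×16 = 2768 mm². φR_n = 0.90 × 250 × 2768 = 622.8 kN.
Governing: min(525.9, 1232.6, 904.8, 622.8) = 525.9 kN → bolt shear.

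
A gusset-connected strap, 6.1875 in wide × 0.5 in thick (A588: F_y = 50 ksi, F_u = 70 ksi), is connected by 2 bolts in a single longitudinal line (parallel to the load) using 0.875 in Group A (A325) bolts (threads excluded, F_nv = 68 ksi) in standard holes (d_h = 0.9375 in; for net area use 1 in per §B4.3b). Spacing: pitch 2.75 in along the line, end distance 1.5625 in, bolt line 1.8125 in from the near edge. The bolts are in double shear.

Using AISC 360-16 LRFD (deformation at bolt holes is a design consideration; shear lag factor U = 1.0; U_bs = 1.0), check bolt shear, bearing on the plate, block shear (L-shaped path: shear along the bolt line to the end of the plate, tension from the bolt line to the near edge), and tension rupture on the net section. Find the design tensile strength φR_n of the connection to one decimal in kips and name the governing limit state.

Bolt shear: A_b = π(0.875)²/4 = 0.60132 in². φR_n = 0.75 × 68 × 0.60132 × 2 × 2 = 122.7 kips.
Bearing (0.5 in plate, F_u = 70 ksi): end bolts L_c = 1.5625 − 0.9375/2 = 1.09375, R_n = min(1.2×1.09375×0.5×70, 2.4×0.875×0.5×70) = 45.938 kips/bolt; interior L_c = 2.75 − 0.9375 = 1.8125, R_n = 73.5 kips/bolt. φR_n = 0.75 × (1×45.938 + 1×73.5) = 89.6 kips.
Block shear: shear path 1×[1.5625+1×2.75] = 1×4.3125 in, A_gv = 2.1563, A_nv = 1×(4.3125 − 1.5×1)×0.5 = 1.4063 in²; tension to near edge: (1.8125 − 0.5×1)×0.5 = 0.65625 in². R_n = min(0.6×70×1.4063, 0.6×50×2.1563) + 1.0×70×0.65625 = min(59.065, 64.689) + 45.938 = 105 kips. φR_n = 0.75 × 105 = 78.8 kips.
Tension rupture (net): A_n = (6.1875 − 1×1)×0.5 = 2.5938 in² (U = 1.0, A_e = A_n). φR_n = 0.75 × 70 × 2.5938 = 136.2 kips.
Governing: min(122.7, 89.6, 78.8, 136.2) = 78.8 kips → block shear.

78.8 kips (block shear governs)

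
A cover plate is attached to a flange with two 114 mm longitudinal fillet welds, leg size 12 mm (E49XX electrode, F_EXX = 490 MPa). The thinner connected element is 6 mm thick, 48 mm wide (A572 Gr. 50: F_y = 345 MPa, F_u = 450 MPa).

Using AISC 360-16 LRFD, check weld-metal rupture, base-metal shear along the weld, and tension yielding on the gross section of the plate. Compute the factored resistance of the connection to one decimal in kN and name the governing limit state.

89.4 kN (gross-section yield governs)

Weld metal: throat = 0.707×12 = 8.484 mm, L = 2×114 = 228 mm. φR_n = 0.75 × 0.6 × 490 × 8.484 × 228 = 426.5 kN.
Base metal shear (6 mm plate): yield φR_n = 1.0×0.6×345×6×228 = 283.2 kN; rupture φR_n = 0.75×0.6×450×6×228 = 277.0 kN; take 277.0 kN (rupture).
Tension yield (gross): A_g = 48×6 = 288 mm². φR_n = 0.90 × 345 × 288 = 89.4 kN.
Governing: min(426.5, 277.0, 89.4) = 89.4 kN → gross-section yield.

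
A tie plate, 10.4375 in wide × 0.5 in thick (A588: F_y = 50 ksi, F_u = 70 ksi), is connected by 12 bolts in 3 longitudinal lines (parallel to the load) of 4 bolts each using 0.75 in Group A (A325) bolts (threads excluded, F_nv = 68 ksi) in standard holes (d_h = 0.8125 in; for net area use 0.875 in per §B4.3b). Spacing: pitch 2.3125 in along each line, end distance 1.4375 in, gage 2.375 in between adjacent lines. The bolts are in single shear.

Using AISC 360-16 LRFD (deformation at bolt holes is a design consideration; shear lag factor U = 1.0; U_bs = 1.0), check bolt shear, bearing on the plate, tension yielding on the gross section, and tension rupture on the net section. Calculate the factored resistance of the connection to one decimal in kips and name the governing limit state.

205.1 kips (net-section rupture governs)

Bolt shear: A_b = π(0.75)²/4 = 0.44179 in². φR_n = 0.75 × 68 × 0.44179 × 12 × 1 = 270.4 kips.
Bearing (0.5 in plate, F_u = 70 ksi): end bolts L_c = 1.4375 − 0.8125/2 = 1.03125, R_n = min(1.2×1.03125×0.5×70, 2.4×0.75×0.5×70) = 43.313 kips/bolt; interior L_c = 2.3125 − 0.8125 = 1.5, R_n = 63 kips/bolt. φR_n = 0.75 × (3×43.313 + 9×63) = 522.7 kips.
Tension yield (gross): A_g = 10.4375×0.5 = 5.2188 in². φR_n = 0.90 × 50 × 5.2188 = 234.8 kips.
Tension rupture (net): A_n = (10.4375 − 3×0.875)×0.5 = 3.9063 in² (U = 1.0, A_e = A_n). φR_n = 0.75 × 70 × 3.9063 = 205.1 kips.
Governing: min(270.4, 522.7, 234.8, 205.1) = 205.1 kips → net-section rupture.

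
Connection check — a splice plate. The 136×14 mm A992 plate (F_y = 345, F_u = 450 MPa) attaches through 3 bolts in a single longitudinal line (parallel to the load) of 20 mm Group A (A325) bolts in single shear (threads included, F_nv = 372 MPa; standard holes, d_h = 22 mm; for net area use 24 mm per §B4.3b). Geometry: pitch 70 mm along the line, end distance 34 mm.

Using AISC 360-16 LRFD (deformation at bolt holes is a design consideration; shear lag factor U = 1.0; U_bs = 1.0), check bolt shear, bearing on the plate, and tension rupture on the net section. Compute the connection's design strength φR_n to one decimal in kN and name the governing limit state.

Bolt shear: A_b = π(20)²/4 = 314.16 mm². φR_n = 0.75 × 372 × 314.16 × 3 × 1 = 263.0 kN.
Bearing (14 mm plate, F_u = 450 MPa): end bolts L_c = 34 − 22/2 = 23, R_n = min(1.2×23×14×450, 2.4×20×14×450) = 173.88 kN/bolt; interior L_c = 70 − 22 = 48, R_n = 302.4 kN/bolt. φR_n = 0.75 × (1×173.88 + 2×302.4) = 584.0 kN.
Tension rupture (net): A_n = (136 − 1×24)×14 = 1568 mm² (U = 1.0, A_e = A_n). φR_n = 0.75 × 450 × 1568 = 529.2 kN.
Governing: min(263.0, 584.0, 529.2) = 263.0 kN → bolt shear.

263.0 kN (bolt shear governs)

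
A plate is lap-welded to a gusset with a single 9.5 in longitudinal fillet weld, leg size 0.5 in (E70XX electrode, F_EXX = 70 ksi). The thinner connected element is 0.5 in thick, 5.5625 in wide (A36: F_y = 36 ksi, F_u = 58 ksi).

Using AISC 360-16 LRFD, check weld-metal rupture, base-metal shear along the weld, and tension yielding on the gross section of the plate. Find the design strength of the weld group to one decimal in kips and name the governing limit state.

90.1 kips (gross-section yield governs)

Weld metal: throat = 0.707×0.5 = 0.3535 in, L = 9.5 in. φR_n = 0.75 × 0.6 × 70 × 0.3535 × 9.5 = 105.8 kips.
Base metal shear (0.5 in plate): yield φR_n = 1.0×0.6×36×0.5×9.5 = 102.6 kips; rupture φR_n = 0.75×0.6×58×0.5×9.5 = 124.0 kips; take 102.6 kips (yield).
Tension yield (gross): A_g = 5.5625×0.5 = 2.7813 in². φR_n = 0.90 × 36 × 2.7813 = 90.1 kips.
Governing: min(105.8, 102.6, 90.1) = 90.1 kips → gross-section yield.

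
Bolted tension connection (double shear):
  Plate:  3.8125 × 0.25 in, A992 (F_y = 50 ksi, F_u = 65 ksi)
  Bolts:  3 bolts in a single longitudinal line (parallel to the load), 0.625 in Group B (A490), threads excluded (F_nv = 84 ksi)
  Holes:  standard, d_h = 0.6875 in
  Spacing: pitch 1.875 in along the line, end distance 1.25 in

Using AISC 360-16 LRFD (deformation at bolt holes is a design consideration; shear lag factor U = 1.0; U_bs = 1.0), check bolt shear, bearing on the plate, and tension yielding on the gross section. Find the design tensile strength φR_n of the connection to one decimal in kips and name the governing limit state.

42.9 kips (gross-section yield governs)

Bolt shear: A_b = π(0.625)²/4 = 0.3068 in². φR_n = 0.75 × 84 × 0.3068 × 3 × 2 = 116.0 kips.
Bearing (0.25 in plate, F_u = 65 ksi): end bolts L_c = 1.25 − 0.6875/2 = 0.90625, R_n = min(1.2×0.90625×0.25×65, 2.4×0.625×0.25×65) = 17.672 kips/bolt; interior L_c = 1.875 − 0.6875 = 1.1875, R_n = 23.156 kips/bolt. φR_n = 0.75 × (1×17.672 + 2×23.156) = 48.0 kips.
Tension yield (gross): A_g = 3.8125×0.25 = 0.95313 in². φR_n = 0.90 × 50 × 0.95313 = 42.9 kips.
Governing: min(116.0, 48.0, 42.9) = 42.9 kips → gross-section yield.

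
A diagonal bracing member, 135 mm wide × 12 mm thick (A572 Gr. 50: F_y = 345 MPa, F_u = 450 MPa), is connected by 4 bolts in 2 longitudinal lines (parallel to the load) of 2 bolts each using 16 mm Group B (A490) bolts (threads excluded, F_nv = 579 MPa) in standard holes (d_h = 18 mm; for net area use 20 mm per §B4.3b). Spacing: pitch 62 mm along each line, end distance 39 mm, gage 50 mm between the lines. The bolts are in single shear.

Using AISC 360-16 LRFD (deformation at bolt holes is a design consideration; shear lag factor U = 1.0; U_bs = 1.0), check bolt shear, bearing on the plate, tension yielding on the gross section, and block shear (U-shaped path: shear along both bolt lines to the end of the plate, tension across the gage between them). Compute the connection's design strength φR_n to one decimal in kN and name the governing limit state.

Bolt shear: A_b = π(16)²/4 = 201.06 mm². φR_n = 0.75 × 579 × 201.06 × 4 × 1 = 349.2 kN.
Bearing (12 mm plate, F_u = 450 MPa): end bolts L_c = 39 − 18/2 = 30, R_n = min(1.2×30×12×450, 2.4×16×12×450) = 194.4 kN/bolt; interior L_c = 62 − 18 = 44, R_n = 207.36 kN/bolt. φR_n = 0.75 × (2×194.4 + 2×207.36) = 602.6 kN.
Tension yield (gross): A_g = 135×12 = 1620 mm². φR_n = 0.90 × 345 × 1620 = 503.0 kN.
Block shear: shear path 2×[39+1×62] = 2×101 mm, A_gv = 2424, A_nv = 2×(101 − 1.5×20)×12 = 1704 mm²; tension across gage: (50 − 1×20)×12 = 360 mm². R_n = min(0.6×450×1704, 0.6×345×2424) + 1.0×450×360 = min(460.08, 501.77) + 162 = 622.08 kN. φR_n = 0.75 × 622.08 = 466.6 kN.
Governing: min(349.2, 602.6, 503.0, 466.6) = 349.2 kN → bolt shear.

349.2 kN (bolt shear governs)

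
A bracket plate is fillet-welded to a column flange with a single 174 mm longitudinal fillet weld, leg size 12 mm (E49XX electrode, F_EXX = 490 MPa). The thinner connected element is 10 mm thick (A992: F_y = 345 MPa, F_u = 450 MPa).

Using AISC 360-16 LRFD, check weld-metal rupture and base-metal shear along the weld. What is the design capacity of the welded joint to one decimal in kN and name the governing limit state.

325.5 kN (weld metal governs)

Weld metal: throat = 0.707×12 = 8.484 mm, L = 174 mm. φR_n = 0.75 × 0.6 × 490 × 8.484 × 174 = 325.5 kN.
Base metal shear (10 mm plate): yield φR_n = 1.0×0.6×345×10×174 = 360.2 kN; rupture φR_n = 0.75×0.6×450×10×174 = 352.4 kN; take 352.4 kN (rupture).
Governing: min(325.5, 352.4) = 325.5 kN → weld metal.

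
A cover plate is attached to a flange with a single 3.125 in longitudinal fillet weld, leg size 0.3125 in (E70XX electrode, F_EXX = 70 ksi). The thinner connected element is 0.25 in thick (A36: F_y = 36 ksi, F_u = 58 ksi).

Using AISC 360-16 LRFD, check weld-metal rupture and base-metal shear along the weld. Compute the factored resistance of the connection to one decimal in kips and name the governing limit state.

16.9 kips (base-metal shear governs)

Weld metal: throat = 0.707×0.3125 = 0.22094 in, L = 3.125 in. φR_n = 0.75 × 0.6 × 70 × 0.22094 × 3.125 = 21.7 kips.
Base metal shear (0.25 in plate): yield φR_n = 1.0×0.6×36×0.25×3.125 = 16.9 kips; rupture φR_n = 0.75×0.6×58×0.25×3.125 = 20.4 kips; take 16.9 kips (yield).
Governing: min(21.7, 16.9) = 16.9 kips → base-metal shear.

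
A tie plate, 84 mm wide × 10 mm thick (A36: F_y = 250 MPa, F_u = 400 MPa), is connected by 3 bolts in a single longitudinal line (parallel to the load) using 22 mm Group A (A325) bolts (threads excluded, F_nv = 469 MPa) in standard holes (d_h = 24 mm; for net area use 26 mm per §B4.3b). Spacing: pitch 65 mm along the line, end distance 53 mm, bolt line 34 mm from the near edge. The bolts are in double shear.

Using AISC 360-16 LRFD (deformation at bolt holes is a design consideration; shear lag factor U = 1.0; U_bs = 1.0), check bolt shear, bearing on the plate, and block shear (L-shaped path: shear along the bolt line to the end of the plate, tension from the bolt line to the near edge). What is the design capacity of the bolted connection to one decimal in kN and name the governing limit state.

Bolt shear: A_b = π(22)²/4 = 380.13 mm². φR_n = 0.75 × 469 × 380.13 × 3 × 2 = 802.3 kN.
Bearing (10 mm plate, F_u = 400 MPa): end bolts L_c = 53 − 24/2 = 41, R_n = min(1.2×41×10×400, 2.4×22×10×400) = 196.8 kN/bolt; interior L_c = 65 − 24 = 41, R_n = 196.8 kN/bolt. φR_n = 0.75 × (1×196.8 + 2×196.8) = 442.8 kN.
Block shear: shear path 1×[53+2×65] = 1×183 mm, A_gv = 1830, A_nv = 1×(183 − 2.5×26)×10 = 1180 mm²; tension to near edge: (34 − 0.5×26)×10 = 210 mm². R_n = min(0.6×400×1180, 0.6×250×1830) + 1.0×400×210 = min(283.2, 274.5) + 84 = 358.5 kN. φR_n = 0.75 × 358.5 = 268.9 kN.
Governing: min(802.3, 442.8, 268.9) = 268.9 kN → block shear.

268.9 kN (block shear governs)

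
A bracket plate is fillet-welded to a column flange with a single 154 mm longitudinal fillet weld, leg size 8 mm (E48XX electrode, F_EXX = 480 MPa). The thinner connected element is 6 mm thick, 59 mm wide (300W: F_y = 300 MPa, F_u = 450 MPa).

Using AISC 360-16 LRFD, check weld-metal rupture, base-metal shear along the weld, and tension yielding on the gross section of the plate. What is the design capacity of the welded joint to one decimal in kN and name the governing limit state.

Weld metal: throat = 0.707×8 = 5.656 mm, L = 154 mm. φR_n = 0.75 × 0.6 × 480 × 5.656 × 154 = 188.1 kN.
Base metal shear (6 mm plate): yield φR_n = 1.0×0.6×300×6×154 = 166.3 kN; rupture φR_n = 0.75×0.6×450×6×154 = 187.1 kN; take 166.3 kN (yield).
Tension yield (gross): A_g = 59×6 = 354 mm². φR_n = 0.90 × 300 × 354 = 95.6 kN.
Governing: min(188.1, 166.3, 95.6) = 95.6 kN → gross-section yield.

95.6 kN (gross-section yield governs)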